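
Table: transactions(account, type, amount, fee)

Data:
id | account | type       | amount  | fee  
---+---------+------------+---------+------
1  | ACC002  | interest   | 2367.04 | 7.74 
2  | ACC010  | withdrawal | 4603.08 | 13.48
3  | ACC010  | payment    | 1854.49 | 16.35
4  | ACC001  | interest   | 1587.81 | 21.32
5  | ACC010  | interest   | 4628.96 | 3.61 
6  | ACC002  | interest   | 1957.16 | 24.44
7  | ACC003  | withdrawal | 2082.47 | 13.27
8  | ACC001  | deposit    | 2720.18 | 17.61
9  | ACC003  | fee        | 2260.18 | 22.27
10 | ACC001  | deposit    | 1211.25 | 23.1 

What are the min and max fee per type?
SELECT type, MIN(fee), MAX(fee)
FROM transactions
GROUP BY type

Result:
  deposit: min=17.61, max=23.10
  fee: min=22.27, max=22.27
  interest: min=3.61, max=24.44
  payment: min=16.35, max=16.35
  withdrawal: min=13.27, max=13.48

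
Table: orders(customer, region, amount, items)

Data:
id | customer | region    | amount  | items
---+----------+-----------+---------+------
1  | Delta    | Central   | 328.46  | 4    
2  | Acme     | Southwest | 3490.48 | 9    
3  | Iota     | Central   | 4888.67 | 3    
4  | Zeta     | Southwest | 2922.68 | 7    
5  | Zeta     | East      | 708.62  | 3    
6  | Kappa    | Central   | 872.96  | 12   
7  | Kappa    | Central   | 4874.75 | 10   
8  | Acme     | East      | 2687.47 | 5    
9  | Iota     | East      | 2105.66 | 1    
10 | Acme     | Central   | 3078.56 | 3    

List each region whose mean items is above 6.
SELECT region, AVG(items)
FROM orders
GROUP BY region
HAVING AVG(items) > 6

Result:
  Central: avg=6.40
  Southwest: avg=8.00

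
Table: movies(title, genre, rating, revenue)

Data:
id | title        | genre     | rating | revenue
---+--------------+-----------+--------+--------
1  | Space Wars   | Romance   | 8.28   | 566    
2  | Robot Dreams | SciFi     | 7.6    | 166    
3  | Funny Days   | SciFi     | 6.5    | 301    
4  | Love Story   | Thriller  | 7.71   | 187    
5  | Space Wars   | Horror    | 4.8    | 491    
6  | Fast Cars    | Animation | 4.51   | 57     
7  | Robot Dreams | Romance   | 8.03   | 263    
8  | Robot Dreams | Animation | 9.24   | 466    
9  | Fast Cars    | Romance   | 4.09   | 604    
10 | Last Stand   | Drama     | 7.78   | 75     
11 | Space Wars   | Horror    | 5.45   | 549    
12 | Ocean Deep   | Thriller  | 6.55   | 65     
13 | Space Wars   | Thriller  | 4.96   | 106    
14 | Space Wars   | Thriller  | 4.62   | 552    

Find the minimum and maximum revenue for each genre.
SELECT genre, MIN(revenue), MAX(revenue)
FROM movies
GROUP BY genre

Result:
  Animation: min=57, max=466
  Drama: min=75, max=75
  Horror: min=491, max=549
  Romance: min=263, max=604
  SciFi: min=166, max=301
  Thriller: min=65, max=552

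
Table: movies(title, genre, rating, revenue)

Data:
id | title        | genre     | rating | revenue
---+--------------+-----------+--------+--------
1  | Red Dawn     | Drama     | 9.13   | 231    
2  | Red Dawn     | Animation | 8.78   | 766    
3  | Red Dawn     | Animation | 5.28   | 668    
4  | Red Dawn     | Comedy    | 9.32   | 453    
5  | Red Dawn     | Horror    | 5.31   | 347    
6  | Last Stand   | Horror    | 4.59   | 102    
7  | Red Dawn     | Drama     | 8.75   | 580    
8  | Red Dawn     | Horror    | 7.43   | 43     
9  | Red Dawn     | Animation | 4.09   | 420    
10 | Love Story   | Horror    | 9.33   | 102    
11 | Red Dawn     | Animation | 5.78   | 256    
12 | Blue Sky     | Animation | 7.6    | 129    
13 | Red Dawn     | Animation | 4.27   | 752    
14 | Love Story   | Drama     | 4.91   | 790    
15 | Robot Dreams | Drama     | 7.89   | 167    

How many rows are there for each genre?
SELECT genre, COUNT(*) as count
FROM movies
GROUP BY genre

Result:
  Animation: 6
  Comedy: 1
  Drama: 4
  Horror: 4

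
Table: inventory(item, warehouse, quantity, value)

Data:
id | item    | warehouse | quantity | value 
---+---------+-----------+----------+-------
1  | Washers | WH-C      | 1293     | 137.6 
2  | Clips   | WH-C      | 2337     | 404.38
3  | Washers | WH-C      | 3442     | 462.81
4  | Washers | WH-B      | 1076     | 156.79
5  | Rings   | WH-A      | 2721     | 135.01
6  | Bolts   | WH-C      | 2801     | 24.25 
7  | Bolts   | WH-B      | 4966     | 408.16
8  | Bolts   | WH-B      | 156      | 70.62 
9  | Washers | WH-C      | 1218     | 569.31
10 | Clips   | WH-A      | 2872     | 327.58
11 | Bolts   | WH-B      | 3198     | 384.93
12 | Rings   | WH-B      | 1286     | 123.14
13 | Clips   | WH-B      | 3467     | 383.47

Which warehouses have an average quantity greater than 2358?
SELECT warehouse, AVG(quantity)
FROM inventory
GROUP BY warehouse
HAVING AVG(quantity) > 2358

Result:
  WH-A: avg=2796.50
  WH-B: avg=2358.17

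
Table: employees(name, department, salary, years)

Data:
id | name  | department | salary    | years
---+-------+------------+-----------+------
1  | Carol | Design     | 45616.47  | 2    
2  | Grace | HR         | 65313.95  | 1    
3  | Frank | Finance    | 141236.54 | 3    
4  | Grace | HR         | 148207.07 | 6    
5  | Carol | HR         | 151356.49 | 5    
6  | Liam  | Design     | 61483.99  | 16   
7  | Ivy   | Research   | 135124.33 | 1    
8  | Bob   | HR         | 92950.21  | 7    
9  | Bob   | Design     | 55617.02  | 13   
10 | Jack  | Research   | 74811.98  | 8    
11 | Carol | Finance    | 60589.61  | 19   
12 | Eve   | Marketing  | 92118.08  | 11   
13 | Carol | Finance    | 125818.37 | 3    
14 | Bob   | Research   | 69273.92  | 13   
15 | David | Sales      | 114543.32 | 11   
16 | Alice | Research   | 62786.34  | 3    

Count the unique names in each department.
SELECT department, COUNT(DISTINCT name)
FROM employees
GROUP BY department

Result:
  Design: 3 distinct
  Finance: 2 distinct
  HR: 3 distinct
  Marketing: 1 distinct
  Research: 4 distinct
  Sales: 1 distinct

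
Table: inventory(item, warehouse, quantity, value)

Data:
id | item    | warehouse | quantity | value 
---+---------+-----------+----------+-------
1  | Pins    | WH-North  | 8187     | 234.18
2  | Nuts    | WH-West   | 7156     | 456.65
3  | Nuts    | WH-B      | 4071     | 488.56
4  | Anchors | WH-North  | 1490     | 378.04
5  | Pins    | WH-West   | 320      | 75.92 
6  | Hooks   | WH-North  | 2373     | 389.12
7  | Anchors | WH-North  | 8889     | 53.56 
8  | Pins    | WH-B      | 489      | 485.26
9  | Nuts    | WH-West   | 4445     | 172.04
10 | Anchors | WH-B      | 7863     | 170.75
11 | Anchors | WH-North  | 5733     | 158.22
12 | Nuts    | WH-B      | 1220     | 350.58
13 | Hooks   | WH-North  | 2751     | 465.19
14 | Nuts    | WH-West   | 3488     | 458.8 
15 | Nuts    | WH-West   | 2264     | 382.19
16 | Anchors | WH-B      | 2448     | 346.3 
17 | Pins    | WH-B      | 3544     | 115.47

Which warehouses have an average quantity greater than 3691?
SELECT warehouse, AVG(quantity)
FROM inventory
GROUP BY warehouse
HAVING AVG(quantity) > 3691

Result:
  WH-North: avg=4903.83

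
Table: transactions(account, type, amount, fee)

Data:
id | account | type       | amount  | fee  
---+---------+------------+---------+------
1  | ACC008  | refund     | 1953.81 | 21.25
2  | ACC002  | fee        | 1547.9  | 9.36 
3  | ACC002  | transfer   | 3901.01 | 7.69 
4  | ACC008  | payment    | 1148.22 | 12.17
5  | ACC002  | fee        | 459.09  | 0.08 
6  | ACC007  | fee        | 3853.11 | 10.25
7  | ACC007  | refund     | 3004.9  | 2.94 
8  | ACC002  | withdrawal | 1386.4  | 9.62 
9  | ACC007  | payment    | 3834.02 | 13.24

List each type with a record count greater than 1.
SELECT type, COUNT(*) as cnt
FROM transactions
GROUP BY type
HAVING COUNT(*) > 1

Result:
  fee: 3
  payment: 2
  refund: 2

Note: HAVING filters groups after aggregation, WHERE filters rows before.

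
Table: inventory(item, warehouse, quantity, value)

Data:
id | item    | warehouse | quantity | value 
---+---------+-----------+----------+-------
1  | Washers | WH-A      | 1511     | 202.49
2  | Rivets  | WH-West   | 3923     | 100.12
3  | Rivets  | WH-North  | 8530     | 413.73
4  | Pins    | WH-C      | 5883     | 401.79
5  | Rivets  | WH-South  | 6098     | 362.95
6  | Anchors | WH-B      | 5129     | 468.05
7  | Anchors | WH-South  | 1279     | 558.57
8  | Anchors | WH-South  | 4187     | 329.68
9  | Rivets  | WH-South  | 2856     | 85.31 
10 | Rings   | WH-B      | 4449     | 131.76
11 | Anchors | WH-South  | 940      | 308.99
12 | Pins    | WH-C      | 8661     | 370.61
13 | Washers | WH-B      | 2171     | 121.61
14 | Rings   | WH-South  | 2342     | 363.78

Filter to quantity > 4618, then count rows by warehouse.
SELECT warehouse, COUNT(*)
FROM inventory
WHERE quantity > 4618
GROUP BY warehouse

Note: WHERE filters rows before grouping.

Result:
  WH-B: 1
  WH-C: 2
  WH-North: 1
  WH-South: 1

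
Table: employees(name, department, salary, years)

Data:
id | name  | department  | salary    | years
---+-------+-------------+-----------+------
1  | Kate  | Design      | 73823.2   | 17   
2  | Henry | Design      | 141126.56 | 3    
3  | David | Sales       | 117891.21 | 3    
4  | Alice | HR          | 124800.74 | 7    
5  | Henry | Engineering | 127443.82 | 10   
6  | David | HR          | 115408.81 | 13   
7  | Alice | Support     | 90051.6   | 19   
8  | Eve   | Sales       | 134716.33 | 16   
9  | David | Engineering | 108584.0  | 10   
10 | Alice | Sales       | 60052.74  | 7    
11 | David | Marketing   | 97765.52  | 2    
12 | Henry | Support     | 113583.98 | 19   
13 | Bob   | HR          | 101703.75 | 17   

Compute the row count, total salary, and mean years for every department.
SELECT department,
       COUNT(*) as cnt,
       SUM(salary) as total_salary,
       AVG(years) as avg_years
FROM employees
GROUP BY department

Result:
  Design: 2 records, 214949.76 total salary, 10.00 avg years
  Engineering: 2 records, 236027.82 total salary, 10.00 avg years
  HR: 3 records, 341913.30 total salary, 12.33 avg years
  Marketing: 1 records, 97765.52 total salary, 2.00 avg years
  Sales: 3 records, 312660.28 total salary, 8.67 avg years
  Support: 2 records, 203635.58 total salary, 19.00 avg years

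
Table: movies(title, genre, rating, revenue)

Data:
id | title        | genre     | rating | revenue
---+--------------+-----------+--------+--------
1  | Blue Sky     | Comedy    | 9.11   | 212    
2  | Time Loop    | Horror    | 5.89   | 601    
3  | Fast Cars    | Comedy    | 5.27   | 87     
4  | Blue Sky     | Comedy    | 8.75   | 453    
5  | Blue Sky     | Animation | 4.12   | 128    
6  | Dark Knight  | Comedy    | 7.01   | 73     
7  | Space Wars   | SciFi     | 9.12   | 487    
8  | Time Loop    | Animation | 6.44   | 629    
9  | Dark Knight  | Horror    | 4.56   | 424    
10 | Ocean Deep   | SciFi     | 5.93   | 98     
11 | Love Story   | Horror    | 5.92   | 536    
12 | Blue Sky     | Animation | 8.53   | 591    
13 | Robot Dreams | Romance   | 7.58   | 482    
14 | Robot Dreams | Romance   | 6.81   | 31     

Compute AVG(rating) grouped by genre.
SELECT genre, AVG(rating) as result
FROM movies
GROUP BY genre

Result:
  Animation: 6.36
  Comedy: 7.54
  Horror: 5.46
  Romance: 7.20
  SciFi: 7.53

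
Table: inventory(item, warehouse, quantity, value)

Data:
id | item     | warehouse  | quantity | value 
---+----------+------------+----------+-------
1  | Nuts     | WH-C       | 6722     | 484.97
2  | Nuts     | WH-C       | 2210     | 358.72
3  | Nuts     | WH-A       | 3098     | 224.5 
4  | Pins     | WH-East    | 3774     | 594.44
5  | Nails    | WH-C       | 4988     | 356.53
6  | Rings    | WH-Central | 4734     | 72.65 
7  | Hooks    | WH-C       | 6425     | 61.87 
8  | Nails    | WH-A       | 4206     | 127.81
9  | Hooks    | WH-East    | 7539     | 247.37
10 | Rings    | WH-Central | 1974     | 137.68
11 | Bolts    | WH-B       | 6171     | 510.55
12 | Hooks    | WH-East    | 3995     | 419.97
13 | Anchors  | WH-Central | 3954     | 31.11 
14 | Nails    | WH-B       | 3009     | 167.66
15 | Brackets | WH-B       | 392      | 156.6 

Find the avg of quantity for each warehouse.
SELECT warehouse, AVG(quantity) as result
FROM inventory
GROUP BY warehouse

Result:
  WH-A: 3652.00
  WH-B: 3190.67
  WH-C: 5086.25
  WH-Central: 3554.00
  WH-East: 5102.67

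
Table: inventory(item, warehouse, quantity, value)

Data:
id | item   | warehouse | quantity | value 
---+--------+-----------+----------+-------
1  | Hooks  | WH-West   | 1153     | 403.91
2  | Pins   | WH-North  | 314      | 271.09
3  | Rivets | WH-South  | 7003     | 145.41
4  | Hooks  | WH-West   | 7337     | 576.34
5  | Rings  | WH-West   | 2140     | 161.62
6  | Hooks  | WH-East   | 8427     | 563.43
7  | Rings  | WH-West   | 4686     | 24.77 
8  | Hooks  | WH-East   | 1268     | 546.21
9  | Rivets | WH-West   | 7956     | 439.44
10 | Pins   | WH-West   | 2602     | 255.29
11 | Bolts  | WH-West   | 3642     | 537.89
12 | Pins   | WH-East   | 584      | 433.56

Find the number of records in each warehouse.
SELECT warehouse, COUNT(*) as count
FROM inventory
GROUP BY warehouse

Result:
  WH-East: 3
  WH-North: 1
  WH-South: 1
  WH-West: 7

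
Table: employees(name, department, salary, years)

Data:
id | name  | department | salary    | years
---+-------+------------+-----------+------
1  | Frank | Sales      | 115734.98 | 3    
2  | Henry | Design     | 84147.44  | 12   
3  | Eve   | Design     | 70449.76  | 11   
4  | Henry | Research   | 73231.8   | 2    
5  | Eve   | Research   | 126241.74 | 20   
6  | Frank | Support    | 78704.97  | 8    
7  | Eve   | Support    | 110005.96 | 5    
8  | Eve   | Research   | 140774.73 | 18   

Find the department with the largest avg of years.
SELECT department, AVG(years) as val
FROM employees
GROUP BY department
ORDER BY val DESC
LIMIT 1

Result: Research with avg(years) = 13.33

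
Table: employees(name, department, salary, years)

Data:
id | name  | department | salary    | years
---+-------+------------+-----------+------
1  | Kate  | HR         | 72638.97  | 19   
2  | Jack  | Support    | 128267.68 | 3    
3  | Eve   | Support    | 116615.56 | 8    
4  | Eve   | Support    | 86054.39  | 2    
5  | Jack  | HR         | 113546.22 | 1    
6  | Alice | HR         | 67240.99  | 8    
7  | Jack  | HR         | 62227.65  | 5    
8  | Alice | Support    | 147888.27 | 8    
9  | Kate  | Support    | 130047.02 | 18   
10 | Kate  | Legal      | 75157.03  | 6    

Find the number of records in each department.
SELECT department, COUNT(*) as count
FROM employees
GROUP BY department

Result:
  HR: 4
  Legal: 1
  Support: 5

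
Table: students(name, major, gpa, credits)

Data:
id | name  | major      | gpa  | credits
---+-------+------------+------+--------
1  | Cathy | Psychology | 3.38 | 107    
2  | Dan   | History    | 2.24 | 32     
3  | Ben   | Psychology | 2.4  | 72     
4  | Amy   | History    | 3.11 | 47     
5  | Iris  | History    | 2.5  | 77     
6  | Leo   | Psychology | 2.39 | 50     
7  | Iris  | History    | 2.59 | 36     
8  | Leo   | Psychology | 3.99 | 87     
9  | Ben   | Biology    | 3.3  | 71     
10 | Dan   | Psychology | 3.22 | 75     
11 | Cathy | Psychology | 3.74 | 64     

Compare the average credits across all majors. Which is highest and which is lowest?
SELECT major, AVG(credits)
FROM students
GROUP BY major
ORDER BY AVG(credits)

All groups:
  History: 48.00
  Biology: 71.00
  Psychology: 75.83

Highest: Psychology (75.83)
Lowest: History (48.00)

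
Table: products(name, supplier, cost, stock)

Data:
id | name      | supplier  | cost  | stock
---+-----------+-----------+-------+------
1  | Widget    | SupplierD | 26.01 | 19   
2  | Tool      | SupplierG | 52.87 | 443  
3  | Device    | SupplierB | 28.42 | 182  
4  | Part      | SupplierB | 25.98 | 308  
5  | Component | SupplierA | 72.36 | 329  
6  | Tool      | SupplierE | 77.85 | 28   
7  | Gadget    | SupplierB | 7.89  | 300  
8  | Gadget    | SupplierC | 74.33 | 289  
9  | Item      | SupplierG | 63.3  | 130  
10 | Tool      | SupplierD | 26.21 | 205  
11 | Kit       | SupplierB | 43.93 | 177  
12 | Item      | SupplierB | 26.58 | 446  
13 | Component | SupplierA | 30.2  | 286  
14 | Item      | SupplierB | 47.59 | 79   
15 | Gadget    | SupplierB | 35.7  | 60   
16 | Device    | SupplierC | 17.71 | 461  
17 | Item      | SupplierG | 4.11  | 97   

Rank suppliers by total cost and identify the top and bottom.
SELECT supplier, SUM(cost)
FROM products
GROUP BY supplier
ORDER BY SUM(cost)

All groups:
  SupplierD: 52.22
  SupplierE: 77.85
  SupplierC: 92.04
  SupplierA: 102.56
  SupplierG: 120.28
  SupplierB: 216.09

Highest: SupplierB (216.09)
Lowest: SupplierD (52.22)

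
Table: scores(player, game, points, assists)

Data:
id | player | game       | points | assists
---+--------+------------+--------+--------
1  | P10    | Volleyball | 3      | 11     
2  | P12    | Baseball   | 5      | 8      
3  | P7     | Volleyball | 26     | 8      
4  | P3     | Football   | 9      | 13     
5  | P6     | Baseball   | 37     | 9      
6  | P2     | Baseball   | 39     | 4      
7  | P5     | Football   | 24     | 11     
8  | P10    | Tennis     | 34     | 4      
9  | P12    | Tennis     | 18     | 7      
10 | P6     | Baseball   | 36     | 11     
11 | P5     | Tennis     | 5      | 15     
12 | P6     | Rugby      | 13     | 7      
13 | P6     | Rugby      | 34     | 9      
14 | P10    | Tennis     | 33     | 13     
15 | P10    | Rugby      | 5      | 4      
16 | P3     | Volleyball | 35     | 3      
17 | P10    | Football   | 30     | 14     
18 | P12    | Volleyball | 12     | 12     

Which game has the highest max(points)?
SELECT game, MAX(points) as val
FROM scores
GROUP BY game
ORDER BY val DESC
LIMIT 1

Result: Baseball with max(points) = 39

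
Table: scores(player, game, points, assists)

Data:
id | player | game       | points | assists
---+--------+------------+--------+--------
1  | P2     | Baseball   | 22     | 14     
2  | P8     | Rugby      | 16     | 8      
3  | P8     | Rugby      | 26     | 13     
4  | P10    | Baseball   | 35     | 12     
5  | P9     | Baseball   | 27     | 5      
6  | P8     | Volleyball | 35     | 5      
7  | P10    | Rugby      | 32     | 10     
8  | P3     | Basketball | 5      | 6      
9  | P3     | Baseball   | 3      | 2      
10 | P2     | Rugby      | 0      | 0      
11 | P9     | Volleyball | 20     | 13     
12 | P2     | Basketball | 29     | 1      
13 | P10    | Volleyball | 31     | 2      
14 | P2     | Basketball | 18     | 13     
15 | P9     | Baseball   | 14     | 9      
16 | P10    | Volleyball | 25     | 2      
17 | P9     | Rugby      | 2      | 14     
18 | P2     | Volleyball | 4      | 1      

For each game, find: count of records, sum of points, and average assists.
SELECT game,
       COUNT(*) as cnt,
       SUM(points) as total_points,
       AVG(assists) as avg_assists
FROM scores
GROUP BY game

Result:
  Baseball: 5 records, 101 total points, 8.40 avg assists
  Basketball: 3 records, 52 total points, 6.67 avg assists
  Rugby: 5 records, 76 total points, 9.00 avg assists
  Volleyball: 5 records, 115 total points, 4.60 avg assists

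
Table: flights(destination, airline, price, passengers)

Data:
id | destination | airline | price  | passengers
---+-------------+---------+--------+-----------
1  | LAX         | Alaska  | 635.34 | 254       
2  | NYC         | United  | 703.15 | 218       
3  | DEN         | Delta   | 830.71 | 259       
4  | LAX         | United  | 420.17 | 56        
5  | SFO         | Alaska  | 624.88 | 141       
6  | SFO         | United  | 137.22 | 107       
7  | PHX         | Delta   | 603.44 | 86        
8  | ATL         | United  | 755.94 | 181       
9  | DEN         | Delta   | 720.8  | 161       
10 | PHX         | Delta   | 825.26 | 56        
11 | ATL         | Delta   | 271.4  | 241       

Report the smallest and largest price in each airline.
SELECT airline, MIN(price), MAX(price)
FROM flights
GROUP BY airline

Result:
  Alaska: min=624.88, max=635.34
  Delta: min=271.40, max=830.71
  United: min=137.22, max=755.94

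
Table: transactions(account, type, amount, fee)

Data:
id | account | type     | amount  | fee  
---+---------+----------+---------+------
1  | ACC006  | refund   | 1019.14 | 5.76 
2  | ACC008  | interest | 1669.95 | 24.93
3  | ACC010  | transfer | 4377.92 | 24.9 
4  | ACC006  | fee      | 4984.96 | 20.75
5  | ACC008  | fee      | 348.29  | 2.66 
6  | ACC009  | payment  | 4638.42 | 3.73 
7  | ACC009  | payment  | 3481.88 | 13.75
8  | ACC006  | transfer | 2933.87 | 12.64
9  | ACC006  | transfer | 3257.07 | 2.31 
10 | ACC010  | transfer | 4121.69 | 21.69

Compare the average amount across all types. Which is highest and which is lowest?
SELECT type, AVG(amount)
FROM transactions
GROUP BY type
ORDER BY AVG(amount)

All groups:
  refund: 1019.14
  interest: 1669.95
  fee: 2666.63
  transfer: 3672.64
  payment: 4060.15

Highest: payment (4060.15)
Lowest: refund (1019.14)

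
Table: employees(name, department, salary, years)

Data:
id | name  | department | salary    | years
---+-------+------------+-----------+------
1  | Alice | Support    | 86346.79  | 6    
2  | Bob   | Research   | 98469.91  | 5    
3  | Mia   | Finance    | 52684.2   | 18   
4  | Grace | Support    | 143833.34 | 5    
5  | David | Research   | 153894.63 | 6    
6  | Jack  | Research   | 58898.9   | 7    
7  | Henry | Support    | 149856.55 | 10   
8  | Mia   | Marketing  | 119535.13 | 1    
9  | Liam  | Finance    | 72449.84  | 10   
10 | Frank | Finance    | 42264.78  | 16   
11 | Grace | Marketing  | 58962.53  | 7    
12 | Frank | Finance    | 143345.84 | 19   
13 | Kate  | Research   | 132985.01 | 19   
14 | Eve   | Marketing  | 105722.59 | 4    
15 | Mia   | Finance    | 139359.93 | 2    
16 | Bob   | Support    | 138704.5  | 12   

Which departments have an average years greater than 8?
SELECT department, AVG(years)
FROM employees
GROUP BY department
HAVING AVG(years) > 8

Result:
  Finance: avg=13.00
  Research: avg=9.25
  Support: avg=8.25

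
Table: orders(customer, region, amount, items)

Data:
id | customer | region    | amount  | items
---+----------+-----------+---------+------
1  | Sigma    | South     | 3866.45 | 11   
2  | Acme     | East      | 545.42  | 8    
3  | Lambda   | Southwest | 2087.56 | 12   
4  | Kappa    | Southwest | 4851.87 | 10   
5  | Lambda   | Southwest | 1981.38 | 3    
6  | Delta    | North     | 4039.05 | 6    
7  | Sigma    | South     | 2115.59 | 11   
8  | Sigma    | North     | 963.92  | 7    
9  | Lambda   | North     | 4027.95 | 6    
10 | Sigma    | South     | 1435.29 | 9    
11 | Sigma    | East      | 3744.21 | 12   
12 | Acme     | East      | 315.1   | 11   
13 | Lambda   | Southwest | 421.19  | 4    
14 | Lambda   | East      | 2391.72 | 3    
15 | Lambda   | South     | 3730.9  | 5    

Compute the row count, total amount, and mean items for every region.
SELECT region,
       COUNT(*) as cnt,
       SUM(amount) as total_amount,
       AVG(items) as avg_items
FROM orders
GROUP BY region

Result:
  East: 4 records, 6996.45 total amount, 8.50 avg items
  North: 3 records, 9030.92 total amount, 6.33 avg items
  South: 4 records, 11148.23 total amount, 9.00 avg items
  Southwest: 4 records, 9342.00 total amount, 7.25 avg items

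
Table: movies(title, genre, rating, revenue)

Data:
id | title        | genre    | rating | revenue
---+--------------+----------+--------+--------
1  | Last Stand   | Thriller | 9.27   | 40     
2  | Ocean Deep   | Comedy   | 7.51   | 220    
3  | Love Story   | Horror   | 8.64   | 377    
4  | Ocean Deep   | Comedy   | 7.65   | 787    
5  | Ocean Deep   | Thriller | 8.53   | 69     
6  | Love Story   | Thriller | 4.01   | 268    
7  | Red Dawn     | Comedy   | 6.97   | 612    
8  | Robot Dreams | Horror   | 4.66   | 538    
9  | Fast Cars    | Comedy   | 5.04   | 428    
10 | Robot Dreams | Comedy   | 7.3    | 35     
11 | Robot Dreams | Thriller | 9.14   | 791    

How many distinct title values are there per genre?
SELECT genre, COUNT(DISTINCT title)
FROM movies
GROUP BY genre

Result:
  Comedy: 4 distinct
  Horror: 2 distinct
  Thriller: 4 distinct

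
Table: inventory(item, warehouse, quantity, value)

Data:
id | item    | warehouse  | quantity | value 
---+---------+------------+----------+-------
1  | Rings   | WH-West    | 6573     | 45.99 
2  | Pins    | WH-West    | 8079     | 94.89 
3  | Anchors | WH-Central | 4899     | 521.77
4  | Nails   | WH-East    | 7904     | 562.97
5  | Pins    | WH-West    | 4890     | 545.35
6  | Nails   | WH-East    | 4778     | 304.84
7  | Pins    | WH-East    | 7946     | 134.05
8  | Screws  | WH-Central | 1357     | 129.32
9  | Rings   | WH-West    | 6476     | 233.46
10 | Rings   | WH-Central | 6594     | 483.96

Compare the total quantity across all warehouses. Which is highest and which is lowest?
SELECT warehouse, SUM(quantity)
FROM inventory
GROUP BY warehouse
ORDER BY SUM(quantity)

All groups:
  WH-Central: 12850
  WH-East: 20628
  WH-West: 26018

Highest: WH-West (26018)
Lowest: WH-Central (12850)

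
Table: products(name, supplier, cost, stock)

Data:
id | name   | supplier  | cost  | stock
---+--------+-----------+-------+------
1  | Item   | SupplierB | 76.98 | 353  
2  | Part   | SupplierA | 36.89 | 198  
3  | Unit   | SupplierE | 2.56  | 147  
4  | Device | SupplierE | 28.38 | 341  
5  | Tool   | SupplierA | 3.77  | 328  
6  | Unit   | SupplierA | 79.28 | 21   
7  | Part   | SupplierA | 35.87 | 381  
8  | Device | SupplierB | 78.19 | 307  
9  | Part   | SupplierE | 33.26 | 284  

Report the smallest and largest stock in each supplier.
SELECT supplier, MIN(stock), MAX(stock)
FROM products
GROUP BY supplier

Result:
  SupplierA: min=21, max=381
  SupplierB: min=307, max=353
  SupplierE: min=147, max=341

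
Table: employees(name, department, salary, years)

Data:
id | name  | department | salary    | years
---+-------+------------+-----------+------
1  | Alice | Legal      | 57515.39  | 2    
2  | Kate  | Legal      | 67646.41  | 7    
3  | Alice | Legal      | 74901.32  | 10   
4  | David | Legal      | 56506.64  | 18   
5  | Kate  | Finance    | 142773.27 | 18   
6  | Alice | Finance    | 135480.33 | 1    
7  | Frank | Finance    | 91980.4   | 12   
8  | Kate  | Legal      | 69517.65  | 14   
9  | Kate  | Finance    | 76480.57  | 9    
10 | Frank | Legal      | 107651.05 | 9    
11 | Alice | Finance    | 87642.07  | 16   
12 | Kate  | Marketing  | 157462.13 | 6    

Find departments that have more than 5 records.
SELECT department, COUNT(*) as cnt
FROM employees
GROUP BY department
HAVING COUNT(*) > 5

Result:
  Legal: 6

Note: HAVING filters groups after aggregation, WHERE filters rows before.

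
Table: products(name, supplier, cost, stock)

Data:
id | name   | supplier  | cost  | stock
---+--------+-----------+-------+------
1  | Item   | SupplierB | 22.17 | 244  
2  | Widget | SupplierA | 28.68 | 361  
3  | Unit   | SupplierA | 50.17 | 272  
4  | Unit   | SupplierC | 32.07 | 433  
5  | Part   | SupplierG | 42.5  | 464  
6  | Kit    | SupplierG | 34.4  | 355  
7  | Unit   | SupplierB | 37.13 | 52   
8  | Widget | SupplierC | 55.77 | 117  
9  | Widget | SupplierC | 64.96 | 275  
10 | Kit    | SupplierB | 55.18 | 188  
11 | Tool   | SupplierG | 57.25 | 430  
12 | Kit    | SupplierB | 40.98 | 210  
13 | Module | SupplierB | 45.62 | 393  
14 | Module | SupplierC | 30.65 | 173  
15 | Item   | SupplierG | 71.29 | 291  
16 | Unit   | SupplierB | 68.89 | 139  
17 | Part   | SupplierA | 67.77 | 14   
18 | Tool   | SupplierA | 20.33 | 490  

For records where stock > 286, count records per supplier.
SELECT supplier, COUNT(*)
FROM products
WHERE stock > 286
GROUP BY supplier

Note: WHERE filters rows before grouping.

Result:
  SupplierA: 2
  SupplierB: 1
  SupplierC: 1
  SupplierG: 4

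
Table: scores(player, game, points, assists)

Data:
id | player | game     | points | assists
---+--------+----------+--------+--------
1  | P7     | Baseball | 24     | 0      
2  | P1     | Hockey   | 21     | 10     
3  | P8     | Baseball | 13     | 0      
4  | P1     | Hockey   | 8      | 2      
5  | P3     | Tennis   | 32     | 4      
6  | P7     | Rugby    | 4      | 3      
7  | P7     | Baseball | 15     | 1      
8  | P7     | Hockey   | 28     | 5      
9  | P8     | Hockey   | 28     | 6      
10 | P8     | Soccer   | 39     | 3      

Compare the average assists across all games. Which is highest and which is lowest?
SELECT game, AVG(assists)
FROM scores
GROUP BY game
ORDER BY AVG(assists)

All groups:
  Baseball: 0.33
  Rugby: 3.00
  Soccer: 3.00
  Tennis: 4.00
  Hockey: 5.75

Highest: Hockey (5.75)
Lowest: Baseball (0.33)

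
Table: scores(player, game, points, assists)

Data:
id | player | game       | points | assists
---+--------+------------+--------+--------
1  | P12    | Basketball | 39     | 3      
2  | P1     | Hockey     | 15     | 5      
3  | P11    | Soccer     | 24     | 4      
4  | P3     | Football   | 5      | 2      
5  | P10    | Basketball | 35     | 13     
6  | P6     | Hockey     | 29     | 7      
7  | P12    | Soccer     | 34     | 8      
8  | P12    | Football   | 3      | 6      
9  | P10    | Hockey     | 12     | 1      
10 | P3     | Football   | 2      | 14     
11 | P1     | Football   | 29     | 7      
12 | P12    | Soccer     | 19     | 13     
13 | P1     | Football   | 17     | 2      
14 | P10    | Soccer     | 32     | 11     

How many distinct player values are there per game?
SELECT game, COUNT(DISTINCT player)
FROM scores
GROUP BY game

Result:
  Basketball: 2 distinct
  Football: 3 distinct
  Hockey: 3 distinct
  Soccer: 3 distinct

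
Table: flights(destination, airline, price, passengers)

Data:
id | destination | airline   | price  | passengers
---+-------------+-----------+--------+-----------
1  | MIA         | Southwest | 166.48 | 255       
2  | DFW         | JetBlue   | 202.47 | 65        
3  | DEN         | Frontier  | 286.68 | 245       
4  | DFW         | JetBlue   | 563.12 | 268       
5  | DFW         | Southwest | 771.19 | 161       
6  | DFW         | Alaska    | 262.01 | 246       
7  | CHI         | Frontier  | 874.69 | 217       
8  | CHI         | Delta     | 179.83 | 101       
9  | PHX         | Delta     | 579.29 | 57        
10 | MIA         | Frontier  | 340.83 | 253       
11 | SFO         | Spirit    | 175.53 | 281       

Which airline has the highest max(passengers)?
SELECT airline, MAX(passengers) as val
FROM flights
GROUP BY airline
ORDER BY val DESC
LIMIT 1

Result: Spirit with max(passengers) = 281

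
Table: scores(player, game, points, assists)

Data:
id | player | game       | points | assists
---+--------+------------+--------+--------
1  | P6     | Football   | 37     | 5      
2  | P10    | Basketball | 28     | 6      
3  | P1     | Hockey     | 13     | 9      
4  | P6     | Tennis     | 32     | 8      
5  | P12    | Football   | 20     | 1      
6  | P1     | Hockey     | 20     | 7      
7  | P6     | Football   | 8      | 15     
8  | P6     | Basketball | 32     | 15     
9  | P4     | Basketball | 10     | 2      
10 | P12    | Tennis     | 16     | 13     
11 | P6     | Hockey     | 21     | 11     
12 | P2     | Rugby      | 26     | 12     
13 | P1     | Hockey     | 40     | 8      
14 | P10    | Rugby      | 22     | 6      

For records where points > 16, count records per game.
SELECT game, COUNT(*)
FROM scores
WHERE points > 16
GROUP BY game

Note: WHERE filters rows before grouping.

Result:
  Basketball: 2
  Football: 2
  Hockey: 3
  Rugby: 2
  Tennis: 1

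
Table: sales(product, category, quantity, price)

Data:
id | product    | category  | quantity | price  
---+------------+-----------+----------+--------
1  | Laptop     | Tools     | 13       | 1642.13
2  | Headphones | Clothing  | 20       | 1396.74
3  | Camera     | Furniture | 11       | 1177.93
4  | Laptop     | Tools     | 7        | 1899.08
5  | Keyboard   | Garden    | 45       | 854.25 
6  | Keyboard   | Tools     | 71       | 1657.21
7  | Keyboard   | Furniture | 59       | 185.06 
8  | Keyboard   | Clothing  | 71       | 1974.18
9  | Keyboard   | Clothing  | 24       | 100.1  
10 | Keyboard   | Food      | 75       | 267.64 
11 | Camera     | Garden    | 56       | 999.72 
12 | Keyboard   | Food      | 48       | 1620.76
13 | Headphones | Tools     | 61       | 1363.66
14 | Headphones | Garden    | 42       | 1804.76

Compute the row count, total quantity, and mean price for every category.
SELECT category,
       COUNT(*) as cnt,
       SUM(quantity) as total_quantity,
       AVG(price) as avg_price
FROM sales
GROUP BY category

Result:
  Clothing: 3 records, 115 total quantity, 1157.01 avg price
  Food: 2 records, 123 total quantity, 944.20 avg price
  Furniture: 2 records, 70 total quantity, 681.50 avg price
  Garden: 3 records, 143 total quantity, 1219.58 avg price
  Tools: 4 records, 152 total quantity, 1640.52 avg price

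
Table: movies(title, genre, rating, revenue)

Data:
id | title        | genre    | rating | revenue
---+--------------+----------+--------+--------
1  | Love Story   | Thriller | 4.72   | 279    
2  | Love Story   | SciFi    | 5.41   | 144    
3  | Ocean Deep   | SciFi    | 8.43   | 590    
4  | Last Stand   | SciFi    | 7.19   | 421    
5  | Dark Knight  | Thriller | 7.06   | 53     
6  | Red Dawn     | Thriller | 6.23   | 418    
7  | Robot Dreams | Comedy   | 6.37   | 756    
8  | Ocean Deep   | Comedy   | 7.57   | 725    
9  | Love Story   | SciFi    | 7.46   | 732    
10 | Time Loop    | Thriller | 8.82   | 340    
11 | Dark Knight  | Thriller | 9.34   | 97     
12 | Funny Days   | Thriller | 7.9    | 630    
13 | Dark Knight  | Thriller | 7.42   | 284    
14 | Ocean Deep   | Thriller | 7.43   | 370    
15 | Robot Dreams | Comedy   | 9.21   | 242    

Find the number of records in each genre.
SELECT genre, COUNT(*) as count
FROM movies
GROUP BY genre

Result:
  Comedy: 3
  SciFi: 4
  Thriller: 8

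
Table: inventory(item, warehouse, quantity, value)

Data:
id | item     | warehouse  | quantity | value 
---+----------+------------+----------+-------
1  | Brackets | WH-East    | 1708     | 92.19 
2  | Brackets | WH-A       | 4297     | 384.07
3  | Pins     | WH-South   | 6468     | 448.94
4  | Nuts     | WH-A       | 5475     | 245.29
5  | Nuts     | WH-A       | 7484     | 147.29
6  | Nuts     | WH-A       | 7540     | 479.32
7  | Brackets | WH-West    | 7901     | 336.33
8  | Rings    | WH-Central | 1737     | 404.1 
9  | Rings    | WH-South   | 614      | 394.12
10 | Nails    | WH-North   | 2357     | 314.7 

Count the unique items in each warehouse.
SELECT warehouse, COUNT(DISTINCT item)
FROM inventory
GROUP BY warehouse

Result:
  WH-A: 2 distinct
  WH-Central: 1 distinct
  WH-East: 1 distinct
  WH-North: 1 distinct
  WH-South: 2 distinct
  WH-West: 1 distinct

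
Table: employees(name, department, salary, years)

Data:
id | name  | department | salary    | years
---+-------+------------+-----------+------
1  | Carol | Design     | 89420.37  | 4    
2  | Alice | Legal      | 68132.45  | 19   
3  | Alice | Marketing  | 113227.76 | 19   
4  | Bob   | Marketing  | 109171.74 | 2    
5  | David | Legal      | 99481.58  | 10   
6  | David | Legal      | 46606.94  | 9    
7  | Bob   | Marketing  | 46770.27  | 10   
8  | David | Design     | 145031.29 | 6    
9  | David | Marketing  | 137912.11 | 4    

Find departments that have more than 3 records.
SELECT department, COUNT(*) as cnt
FROM employees
GROUP BY department
HAVING COUNT(*) > 3

Result:
  Marketing: 4

Note: HAVING filters groups after aggregation, WHERE filters rows before.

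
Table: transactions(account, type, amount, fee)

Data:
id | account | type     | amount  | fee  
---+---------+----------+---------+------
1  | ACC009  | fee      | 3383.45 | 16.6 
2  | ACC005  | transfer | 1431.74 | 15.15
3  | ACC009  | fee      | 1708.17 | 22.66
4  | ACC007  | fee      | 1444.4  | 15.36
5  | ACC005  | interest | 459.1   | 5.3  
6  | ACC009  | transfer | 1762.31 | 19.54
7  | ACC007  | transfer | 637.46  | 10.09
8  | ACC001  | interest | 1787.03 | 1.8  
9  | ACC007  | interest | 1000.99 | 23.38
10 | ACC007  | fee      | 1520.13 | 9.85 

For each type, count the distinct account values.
SELECT type, COUNT(DISTINCT account)
FROM transactions
GROUP BY type

Result:
  fee: 2 distinct
  interest: 3 distinct
  transfer: 3 distinct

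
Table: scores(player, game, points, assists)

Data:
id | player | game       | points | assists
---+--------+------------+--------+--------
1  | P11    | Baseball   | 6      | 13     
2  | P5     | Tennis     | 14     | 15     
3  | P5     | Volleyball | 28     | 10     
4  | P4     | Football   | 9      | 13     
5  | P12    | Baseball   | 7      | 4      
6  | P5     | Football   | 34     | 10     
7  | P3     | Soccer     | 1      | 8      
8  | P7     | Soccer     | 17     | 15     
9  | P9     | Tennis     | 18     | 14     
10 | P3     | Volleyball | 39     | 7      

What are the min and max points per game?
SELECT game, MIN(points), MAX(points)
FROM scores
GROUP BY game

Result:
  Baseball: min=6, max=7
  Football: min=9, max=34
  Soccer: min=1, max=17
  Tennis: min=14, max=18
  Volleyball: min=28, max=39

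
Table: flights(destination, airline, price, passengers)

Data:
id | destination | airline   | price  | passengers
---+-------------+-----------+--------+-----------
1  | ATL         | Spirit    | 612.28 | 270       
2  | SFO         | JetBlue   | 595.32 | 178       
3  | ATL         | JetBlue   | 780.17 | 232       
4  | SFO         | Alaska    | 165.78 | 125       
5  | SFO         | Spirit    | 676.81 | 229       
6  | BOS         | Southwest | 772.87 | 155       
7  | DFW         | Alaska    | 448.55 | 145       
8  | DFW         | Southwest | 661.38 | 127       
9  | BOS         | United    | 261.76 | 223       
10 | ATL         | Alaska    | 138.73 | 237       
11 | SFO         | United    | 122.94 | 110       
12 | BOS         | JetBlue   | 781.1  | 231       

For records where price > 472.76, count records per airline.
SELECT airline, COUNT(*)
FROM flights
WHERE price > 472.76
GROUP BY airline

Note: WHERE filters rows before grouping.

Result:
  JetBlue: 3
  Southwest: 2
  Spirit: 2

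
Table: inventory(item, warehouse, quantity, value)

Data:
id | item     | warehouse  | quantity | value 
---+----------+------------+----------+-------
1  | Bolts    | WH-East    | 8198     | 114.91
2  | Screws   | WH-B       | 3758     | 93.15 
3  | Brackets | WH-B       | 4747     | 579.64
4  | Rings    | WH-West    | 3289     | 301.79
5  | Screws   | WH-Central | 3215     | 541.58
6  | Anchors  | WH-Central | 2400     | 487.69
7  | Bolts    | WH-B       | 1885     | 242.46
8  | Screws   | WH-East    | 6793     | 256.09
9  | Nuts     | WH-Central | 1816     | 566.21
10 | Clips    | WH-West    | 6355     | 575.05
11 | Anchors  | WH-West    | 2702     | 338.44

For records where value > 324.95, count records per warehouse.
SELECT warehouse, COUNT(*)
FROM inventory
WHERE value > 324.95
GROUP BY warehouse

Note: WHERE filters rows before grouping.

Result:
  WH-B: 1
  WH-Central: 3
  WH-West: 2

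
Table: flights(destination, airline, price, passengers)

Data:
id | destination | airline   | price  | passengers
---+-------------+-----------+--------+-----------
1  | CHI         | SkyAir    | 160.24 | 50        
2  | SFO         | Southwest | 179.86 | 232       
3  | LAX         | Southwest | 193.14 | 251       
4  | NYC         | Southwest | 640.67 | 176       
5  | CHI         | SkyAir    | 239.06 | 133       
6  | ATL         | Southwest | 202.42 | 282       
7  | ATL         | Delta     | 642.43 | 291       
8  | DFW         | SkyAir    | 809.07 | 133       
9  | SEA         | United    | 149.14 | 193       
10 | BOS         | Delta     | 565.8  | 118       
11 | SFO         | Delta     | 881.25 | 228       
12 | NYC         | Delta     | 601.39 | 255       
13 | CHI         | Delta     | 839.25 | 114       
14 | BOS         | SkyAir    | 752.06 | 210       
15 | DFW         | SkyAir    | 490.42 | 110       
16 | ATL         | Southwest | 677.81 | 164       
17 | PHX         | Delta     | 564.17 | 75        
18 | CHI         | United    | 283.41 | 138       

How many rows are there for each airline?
SELECT airline, COUNT(*) as count
FROM flights
GROUP BY airline

Result:
  Delta: 6
  SkyAir: 5
  Southwest: 5
  United: 2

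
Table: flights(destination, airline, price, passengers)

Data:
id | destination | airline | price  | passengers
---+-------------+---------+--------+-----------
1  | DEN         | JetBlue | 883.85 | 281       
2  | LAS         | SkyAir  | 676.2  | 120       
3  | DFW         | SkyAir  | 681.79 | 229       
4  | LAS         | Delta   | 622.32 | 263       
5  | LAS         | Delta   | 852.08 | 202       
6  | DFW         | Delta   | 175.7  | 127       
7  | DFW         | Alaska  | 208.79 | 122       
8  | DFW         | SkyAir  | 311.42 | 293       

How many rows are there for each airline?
SELECT airline, COUNT(*) as count
FROM flights
GROUP BY airline

Result:
  Alaska: 1
  Delta: 3
  JetBlue: 1
  SkyAir: 3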